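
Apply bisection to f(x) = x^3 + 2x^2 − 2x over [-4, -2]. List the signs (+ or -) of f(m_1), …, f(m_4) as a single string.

x = -3 gives f = -3, negative; keep [-3, -2]
x = -2.5 gives f = 1.875, positive; keep [-3, -2.5]
x = -2.75 gives f = -0.171875, negative; keep [-2.75, -2.5]
x = -2.625 gives f = 0.9434, positive; keep [-2.75, -2.625]

-+-+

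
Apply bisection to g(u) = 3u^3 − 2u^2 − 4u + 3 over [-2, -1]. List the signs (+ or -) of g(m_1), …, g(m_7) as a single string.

--+-+++

u = -1.5 gives g = -5.625, negative; keep [-1.5, -1]
u = -1.25 gives g = -0.984375, negative; keep [-1.25, -1]
u = -1.125 gives g = 0.697266, positive; keep [-1.25, -1.125]
u = -1.1875 gives g = -0.094, negative; keep [-1.1875, -1.125]
u = -1.15625 gives g = 0.3138, positive; keep [-1.1875, -1.15625]
u = -1.171875 gives g = 0.1129, positive; keep [-1.1875, -1.171875]
u = -1.1796875 gives g = 0.0102, positive; keep [-1.1875, -1.1796875]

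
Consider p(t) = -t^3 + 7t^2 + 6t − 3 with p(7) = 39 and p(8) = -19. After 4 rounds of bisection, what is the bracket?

[7.6875, 7.75]

m = 7.5, p(m) = 13.875 (+); new bracket [7.5, 8]
m = 7.75, p(m) = -1.546875 (−); new bracket [7.5, 7.75]
m = 7.625, p(m) = 6.412109 (+); new bracket [7.625, 7.75]
m = 7.6875, p(m) = 2.4954 (+); new bracket [7.6875, 7.75]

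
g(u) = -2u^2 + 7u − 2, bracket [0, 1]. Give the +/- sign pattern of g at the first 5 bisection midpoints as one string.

g(0.5) = 1 > 0, so the root lies in [0, 0.5]
g(0.25) = -0.375 < 0, so the root lies in [0.25, 0.5]
g(0.375) = 0.34375 > 0, so the root lies in [0.25, 0.375]
g(0.3125) = -0.0078 < 0, so the root lies in [0.3125, 0.375]
g(0.34375) = 0.1699 > 0, so the root lies in [0.3125, 0.34375]

+-+-+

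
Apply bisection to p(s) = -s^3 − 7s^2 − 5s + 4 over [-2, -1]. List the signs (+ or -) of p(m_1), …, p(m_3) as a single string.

s = -1.5 gives p = -0.875, negative; keep [-1.5, -1]
s = -1.25 gives p = 1.265625, positive; keep [-1.5, -1.25]
s = -1.375 gives p = 0.240234, positive; keep [-1.5, -1.375]

-++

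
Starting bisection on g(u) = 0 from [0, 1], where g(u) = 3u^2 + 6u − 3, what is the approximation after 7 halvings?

0.4140625

g(0.5) = 0.75 > 0, so the root lies in [0, 0.5]
g(0.25) = -1.3125 < 0, so the root lies in [0.25, 0.5]
g(0.375) = -0.328125 < 0, so the root lies in [0.375, 0.5]
g(0.4375) = 0.1992 > 0, so the root lies in [0.375, 0.4375]
g(0.40625) = -0.0674 < 0, so the root lies in [0.40625, 0.4375]
g(0.421875) = 0.0652 > 0, so the root lies in [0.40625, 0.421875]
g(0.4140625) = -0.0013 < 0, so the root lies in [0.4140625, 0.421875]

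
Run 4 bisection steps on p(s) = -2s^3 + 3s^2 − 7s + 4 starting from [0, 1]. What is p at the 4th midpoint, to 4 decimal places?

-0.0444

m = 0.5, p(m) = 1 (+); new bracket [0.5, 1]
m = 0.75, p(m) = -0.40625 (−); new bracket [0.5, 0.75]
m = 0.625, p(m) = 0.308594 (+); new bracket [0.625, 0.75]
m = 0.6875, p(m) = -0.0444 (−); new bracket [0.625, 0.6875]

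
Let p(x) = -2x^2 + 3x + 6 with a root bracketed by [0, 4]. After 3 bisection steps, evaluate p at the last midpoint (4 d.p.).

1.0000

midpoint 2: p = 4 > 0 → [2, 4]
midpoint 3: p = -3 < 0 → [2, 3]
midpoint 2.5: p = 1 > 0 → [2.5, 3]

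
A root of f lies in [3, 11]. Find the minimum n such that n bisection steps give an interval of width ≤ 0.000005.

21

Width after n steps is 8/2^n. Need 2^n ≥ 8/0.000005 = 1600000.
2^20 = 1048576 < 1600000 ≤ 2^21 = 2097152, so n = 21.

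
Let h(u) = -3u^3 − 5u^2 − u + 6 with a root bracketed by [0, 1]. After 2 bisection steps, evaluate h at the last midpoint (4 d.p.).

1.1719

m = 0.5, h(m) = 3.875 (+); new bracket [0.5, 1]
m = 0.75, h(m) = 1.171875 (+); new bracket [0.75, 1]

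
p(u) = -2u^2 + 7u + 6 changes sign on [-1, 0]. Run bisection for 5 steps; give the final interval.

[-0.71875, -0.6875]

m = -0.5, p(m) = 2 (+); new bracket [-1, -0.5]
m = -0.75, p(m) = -0.375 (−); new bracket [-0.75, -0.5]
m = -0.625, p(m) = 0.84375 (+); new bracket [-0.75, -0.625]
m = -0.6875, p(m) = 0.2422 (+); new bracket [-0.75, -0.6875]
m = -0.71875, p(m) = -0.0645 (−); new bracket [-0.71875, -0.6875]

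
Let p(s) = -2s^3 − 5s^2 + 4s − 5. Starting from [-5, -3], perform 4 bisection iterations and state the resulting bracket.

midpoint -4: p = 27 > 0 → [-4, -3]
midpoint -3.5: p = 5.5 > 0 → [-3.5, -3]
midpoint -3.25: p = -2.15625 < 0 → [-3.5, -3.25]
midpoint -3.375: p = 1.4336 > 0 → [-3.375, -3.25]

[-3.375, -3.25]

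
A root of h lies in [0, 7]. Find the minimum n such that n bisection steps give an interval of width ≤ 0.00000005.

Width after n steps is 7/2^n. Need 2^n ≥ 7/0.00000005 = 140000000.
2^27 = 134217728 < 140000000 ≤ 2^28 = 268435456, so n = 28.

28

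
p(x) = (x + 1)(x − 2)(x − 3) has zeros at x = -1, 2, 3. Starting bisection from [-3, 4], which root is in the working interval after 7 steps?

-1

x = 0.5 gives p = 5.625, positive; keep [-3, 0.5]
x = -1.25 gives p = -3.453125, negative; keep [-1.25, 0.5]
x = -0.375 gives p = 5.009766, positive; keep [-1.25, -0.375]
x = -0.8125 gives p = 2.0105, positive; keep [-1.25, -0.8125]
x = -1.03125 gives p = -0.3819, negative; keep [-1.03125, -0.8125]
x = -0.921875 gives p = 0.8953, positive; keep [-1.03125, -0.921875]
x = -0.9765625 gives p = 0.2774, positive; keep [-1.03125, -0.9765625]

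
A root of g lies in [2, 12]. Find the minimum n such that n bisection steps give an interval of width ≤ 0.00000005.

Width after n steps is 10/2^n. Need 2^n ≥ 10/0.00000005 = 200000000.
2^27 = 134217728 < 200000000 ≤ 2^28 = 268435456, so n = 28.

28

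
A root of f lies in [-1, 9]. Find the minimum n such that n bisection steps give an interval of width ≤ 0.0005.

Width after n steps is 10/2^n. Need 2^n ≥ 10/0.0005 = 20000.
2^14 = 16384 < 20000 ≤ 2^15 = 32768, so n = 15.

15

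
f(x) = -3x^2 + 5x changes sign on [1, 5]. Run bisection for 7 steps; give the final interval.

midpoint 3: f = -12 < 0 → [1, 3]
midpoint 2: f = -2 < 0 → [1, 2]
midpoint 1.5: f = 0.75 > 0 → [1.5, 2]
midpoint 1.75: f = -0.4375 < 0 → [1.5, 1.75]
midpoint 1.625: f = 0.2031 > 0 → [1.625, 1.75]
midpoint 1.6875: f = -0.1055 < 0 → [1.625, 1.6875]
midpoint 1.65625: f = 0.0518 > 0 → [1.65625, 1.6875]

[1.65625, 1.6875]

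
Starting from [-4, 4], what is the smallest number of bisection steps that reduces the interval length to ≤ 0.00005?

Width after n steps is 8/2^n. Need 2^n ≥ 8/0.00005 = 160000.
2^17 = 131072 < 160000 ≤ 2^18 = 262144, so n = 18.

18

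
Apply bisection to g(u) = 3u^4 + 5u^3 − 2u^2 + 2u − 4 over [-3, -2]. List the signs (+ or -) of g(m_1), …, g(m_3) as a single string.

++-

midpoint -2.5: g = 17.5625 > 0 → [-2.5, -2]
midpoint -2.25: g = 1.308594 > 0 → [-2.25, -2]
midpoint -2.125: g = -4.087158 < 0 → [-2.25, -2.125]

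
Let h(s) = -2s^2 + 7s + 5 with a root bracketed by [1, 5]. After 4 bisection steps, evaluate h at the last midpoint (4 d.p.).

m = 3, h(m) = 8 (+); new bracket [3, 5]
m = 4, h(m) = 1 (+); new bracket [4, 5]
m = 4.5, h(m) = -4 (−); new bracket [4, 4.5]
m = 4.25, h(m) = -1.375 (−); new bracket [4, 4.25]

-1.3750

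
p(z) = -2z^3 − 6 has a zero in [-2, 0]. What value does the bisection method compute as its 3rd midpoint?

-1.25

midpoint -1: p = -4 < 0 → [-2, -1]
midpoint -1.5: p = 0.75 > 0 → [-1.5, -1]
midpoint -1.25: p = -2.09375 < 0 → [-1.5, -1.25]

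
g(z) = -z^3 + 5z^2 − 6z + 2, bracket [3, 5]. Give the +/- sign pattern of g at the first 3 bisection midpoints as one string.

--+

m = 4, g(m) = -6 (−); new bracket [3, 4]
m = 3.5, g(m) = -0.625 (−); new bracket [3, 3.5]
m = 3.25, g(m) = 0.984375 (+); new bracket [3.25, 3.5]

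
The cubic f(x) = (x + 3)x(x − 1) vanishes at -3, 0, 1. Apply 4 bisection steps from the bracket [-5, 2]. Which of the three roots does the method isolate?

-3

x = -1.5 gives f = 5.625, positive; keep [-5, -1.5]
x = -3.25 gives f = -3.453125, negative; keep [-3.25, -1.5]
x = -2.375 gives f = 5.009766, positive; keep [-3.25, -2.375]
x = -2.8125 gives f = 2.0105, positive; keep [-3.25, -2.8125]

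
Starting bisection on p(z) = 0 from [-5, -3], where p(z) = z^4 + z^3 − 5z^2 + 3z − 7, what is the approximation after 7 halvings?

midpoint -4: p = 93 > 0 → [-4, -3]
midpoint -3.5: p = 28.4375 > 0 → [-3.5, -3]
midpoint -3.25: p = 7.675781 > 0 → [-3.25, -3]
midpoint -3.125: p = -0.3533 < 0 → [-3.25, -3.125]
midpoint -3.1875: p = 3.48 > 0 → [-3.1875, -3.125]
midpoint -3.15625: p = 1.5191 > 0 → [-3.15625, -3.125]
midpoint -3.140625: p = 0.572 > 0 → [-3.140625, -3.125]

-3.140625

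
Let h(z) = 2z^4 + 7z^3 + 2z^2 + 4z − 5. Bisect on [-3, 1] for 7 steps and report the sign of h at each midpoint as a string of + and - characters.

m = -1, h(m) = -12 (−); new bracket [-1, 1]
m = 0, h(m) = -5 (−); new bracket [0, 1]
m = 0.5, h(m) = -1.5 (−); new bracket [0.5, 1]
m = 0.75, h(m) = 2.7109 (+); new bracket [0.5, 0.75]
m = 0.625, h(m) = 0.2954 (+); new bracket [0.5, 0.625]
m = 0.5625, h(m) = -0.6711 (−); new bracket [0.5625, 0.625]
m = 0.59375, h(m) = -0.2061 (−); new bracket [0.59375, 0.625]

---++--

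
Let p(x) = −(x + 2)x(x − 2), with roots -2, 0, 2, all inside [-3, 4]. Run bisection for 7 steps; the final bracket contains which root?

midpoint 0.5: p = 1.875 > 0 → [0.5, 4]
midpoint 2.25: p = -2.390625 < 0 → [0.5, 2.25]
midpoint 1.375: p = 2.900391 > 0 → [1.375, 2.25]
midpoint 1.8125: p = 1.2957 > 0 → [1.8125, 2.25]
midpoint 2.03125: p = -0.2559 < 0 → [1.8125, 2.03125]
midpoint 1.921875: p = 0.5889 > 0 → [1.921875, 2.03125]
midpoint 1.9765625: p = 0.1842 > 0 → [1.9765625, 2.03125]

2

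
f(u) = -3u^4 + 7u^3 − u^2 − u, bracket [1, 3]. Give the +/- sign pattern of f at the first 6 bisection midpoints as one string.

midpoint 2: f = 2 > 0 → [2, 3]
midpoint 2.5: f = -16.5625 < 0 → [2, 2.5]
midpoint 2.25: f = -4.464844 < 0 → [2, 2.25]
midpoint 2.125: f = -0.6433 < 0 → [2, 2.125]
midpoint 2.0625: f = 0.8122 > 0 → [2.0625, 2.125]
midpoint 2.09375: f = 0.1195 > 0 → [2.09375, 2.125]

+---++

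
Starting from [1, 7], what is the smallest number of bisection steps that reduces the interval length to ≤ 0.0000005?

Width after n steps is 6/2^n. Need 2^n ≥ 6/0.0000005 = 12000000.
2^23 = 8388608 < 12000000 ≤ 2^24 = 16777216, so n = 24.

24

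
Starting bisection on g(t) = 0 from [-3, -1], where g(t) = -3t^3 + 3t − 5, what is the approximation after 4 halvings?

m = -2, g(m) = 13 (+); new bracket [-2, -1]
m = -1.5, g(m) = 0.625 (+); new bracket [-1.5, -1]
m = -1.25, g(m) = -2.890625 (−); new bracket [-1.5, -1.25]
m = -1.375, g(m) = -1.3262 (−); new bracket [-1.5, -1.375]

-1.375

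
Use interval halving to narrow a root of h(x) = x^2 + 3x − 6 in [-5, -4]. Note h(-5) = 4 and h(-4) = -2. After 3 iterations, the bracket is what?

x = -4.5 gives h = 0.75, positive; keep [-4.5, -4]
x = -4.25 gives h = -0.6875, negative; keep [-4.5, -4.25]
x = -4.375 gives h = 0.015625, positive; keep [-4.375, -4.25]

[-4.375, -4.25]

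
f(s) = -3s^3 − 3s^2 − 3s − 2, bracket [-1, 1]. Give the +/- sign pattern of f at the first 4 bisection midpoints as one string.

---+

midpoint 0: f = -2 < 0 → [-1, 0]
midpoint -0.5: f = -0.875 < 0 → [-1, -0.5]
midpoint -0.75: f = -0.171875 < 0 → [-1, -0.75]
midpoint -0.875: f = 0.3379 > 0 → [-0.875, -0.75]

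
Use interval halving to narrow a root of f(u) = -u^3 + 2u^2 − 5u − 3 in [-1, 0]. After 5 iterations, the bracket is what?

[-0.5, -0.46875]

f(-0.5) = 0.125 > 0, so the root lies in [-0.5, 0]
f(-0.25) = -1.609375 < 0, so the root lies in [-0.5, -0.25]
f(-0.375) = -0.791016 < 0, so the root lies in [-0.5, -0.375]
f(-0.4375) = -0.3459 < 0, so the root lies in [-0.5, -0.4375]
f(-0.46875) = -0.1138 < 0, so the root lies in [-0.5, -0.46875]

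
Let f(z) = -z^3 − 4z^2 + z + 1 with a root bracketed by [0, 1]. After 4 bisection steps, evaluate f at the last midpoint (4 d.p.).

0.1189

m = 0.5, f(m) = 0.375 (+); new bracket [0.5, 1]
m = 0.75, f(m) = -0.921875 (−); new bracket [0.5, 0.75]
m = 0.625, f(m) = -0.181641 (−); new bracket [0.5, 0.625]
m = 0.5625, f(m) = 0.1189 (+); new bracket [0.5625, 0.625]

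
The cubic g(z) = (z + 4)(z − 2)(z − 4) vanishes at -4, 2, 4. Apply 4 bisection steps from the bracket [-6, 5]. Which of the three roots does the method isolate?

z = -0.5 gives g = 39.375, positive; keep [-6, -0.5]
z = -3.25 gives g = 28.546875, positive; keep [-6, -3.25]
z = -4.625 gives g = -35.712891, negative; keep [-4.625, -3.25]
z = -3.9375 gives g = 2.9456, positive; keep [-4.625, -3.9375]

-4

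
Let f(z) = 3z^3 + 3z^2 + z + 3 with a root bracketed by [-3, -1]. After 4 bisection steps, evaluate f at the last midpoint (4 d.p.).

-0.5020

m = -2, f(m) = -11 (−); new bracket [-2, -1]
m = -1.5, f(m) = -1.875 (−); new bracket [-1.5, -1]
m = -1.25, f(m) = 0.578125 (+); new bracket [-1.5, -1.25]
m = -1.375, f(m) = -0.502 (−); new bracket [-1.375, -1.25]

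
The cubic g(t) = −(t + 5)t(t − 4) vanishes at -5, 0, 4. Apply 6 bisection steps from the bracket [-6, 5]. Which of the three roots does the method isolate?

g(-0.5) = -10.125 < 0, so the root lies in [-6, -0.5]
g(-3.25) = -41.234375 < 0, so the root lies in [-6, -3.25]
g(-4.625) = -14.958984 < 0, so the root lies in [-6, -4.625]
g(-5.3125) = 15.4602 > 0, so the root lies in [-5.3125, -4.625]
g(-4.96875) = -1.3926 < 0, so the root lies in [-5.3125, -4.96875]
g(-5.140625) = 6.6078 > 0, so the root lies in [-5.140625, -4.96875]

-5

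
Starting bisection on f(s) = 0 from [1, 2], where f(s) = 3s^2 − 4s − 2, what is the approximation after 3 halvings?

s = 1.5 gives f = -1.25, negative; keep [1.5, 2]
s = 1.75 gives f = 0.1875, positive; keep [1.5, 1.75]
s = 1.625 gives f = -0.578125, negative; keep [1.625, 1.75]

1.625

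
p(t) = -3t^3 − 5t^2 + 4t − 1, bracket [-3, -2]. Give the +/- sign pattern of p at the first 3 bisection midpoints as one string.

m = -2.5, p(m) = 4.625 (+); new bracket [-2.5, -2]
m = -2.25, p(m) = -1.140625 (−); new bracket [-2.5, -2.25]
m = -2.375, p(m) = 1.486328 (+); new bracket [-2.375, -2.25]

+-+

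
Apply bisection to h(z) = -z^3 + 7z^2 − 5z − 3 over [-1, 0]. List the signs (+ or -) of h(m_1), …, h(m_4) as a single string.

z = -0.5 gives h = 1.375, positive; keep [-0.5, 0]
z = -0.25 gives h = -1.296875, negative; keep [-0.5, -0.25]
z = -0.375 gives h = -0.087891, negative; keep [-0.5, -0.375]
z = -0.4375 gives h = 0.6111, positive; keep [-0.4375, -0.375]

+--+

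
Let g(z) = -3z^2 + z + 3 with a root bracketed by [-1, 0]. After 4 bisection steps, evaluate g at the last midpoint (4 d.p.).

m = -0.5, g(m) = 1.75 (+); new bracket [-1, -0.5]
m = -0.75, g(m) = 0.5625 (+); new bracket [-1, -0.75]
m = -0.875, g(m) = -0.171875 (−); new bracket [-0.875, -0.75]
m = -0.8125, g(m) = 0.207 (+); new bracket [-0.875, -0.8125]

0.2070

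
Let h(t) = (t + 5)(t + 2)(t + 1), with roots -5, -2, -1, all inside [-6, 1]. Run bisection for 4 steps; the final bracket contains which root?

midpoint -2.5: h = 1.875 > 0 → [-6, -2.5]
midpoint -4.25: h = 5.484375 > 0 → [-6, -4.25]
midpoint -5.125: h = -1.611328 < 0 → [-5.125, -4.25]
midpoint -4.6875: h = 3.0969 > 0 → [-5.125, -4.6875]

-5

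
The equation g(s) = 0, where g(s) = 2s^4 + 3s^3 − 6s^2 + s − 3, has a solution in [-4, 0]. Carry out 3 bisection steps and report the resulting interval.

midpoint -2: g = -21 < 0 → [-4, -2]
midpoint -3: g = 21 > 0 → [-3, -2]
midpoint -2.5: g = -11.75 < 0 → [-3, -2.5]

[-3, -2.5]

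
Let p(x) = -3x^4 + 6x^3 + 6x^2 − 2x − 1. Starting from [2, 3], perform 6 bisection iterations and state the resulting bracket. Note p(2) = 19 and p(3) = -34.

[2.640625, 2.65625]

midpoint 2.5: p = 8.0625 > 0 → [2.5, 3]
midpoint 2.75: p = -7.917969 < 0 → [2.5, 2.75]
midpoint 2.625: p = 1.178955 > 0 → [2.625, 2.75]
midpoint 2.6875: p = -3.074 < 0 → [2.625, 2.6875]
midpoint 2.65625: p = -0.8761 < 0 → [2.625, 2.65625]
midpoint 2.640625: p = 0.169 > 0 → [2.640625, 2.65625]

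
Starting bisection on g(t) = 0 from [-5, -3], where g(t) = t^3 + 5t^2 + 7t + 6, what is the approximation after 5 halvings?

t = -4 gives g = -6, negative; keep [-4, -3]
t = -3.5 gives g = -0.125, negative; keep [-3.5, -3]
t = -3.25 gives g = 1.734375, positive; keep [-3.5, -3.25]
t = -3.375 gives g = 0.8848, positive; keep [-3.5, -3.375]
t = -3.4375 gives g = 0.4006, positive; keep [-3.5, -3.4375]

-3.4375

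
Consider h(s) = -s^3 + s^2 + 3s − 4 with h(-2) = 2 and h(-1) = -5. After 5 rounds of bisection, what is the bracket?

m = -1.5, h(m) = -2.875 (−); new bracket [-2, -1.5]
m = -1.75, h(m) = -0.828125 (−); new bracket [-2, -1.75]
m = -1.875, h(m) = 0.482422 (+); new bracket [-1.875, -1.75]
m = -1.8125, h(m) = -0.198 (−); new bracket [-1.875, -1.8125]
m = -1.84375, h(m) = 0.1358 (+); new bracket [-1.84375, -1.8125]

[-1.84375, -1.8125]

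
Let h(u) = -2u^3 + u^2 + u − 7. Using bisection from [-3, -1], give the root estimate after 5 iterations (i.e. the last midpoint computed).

m = -2, h(m) = 11 (+); new bracket [-2, -1]
m = -1.5, h(m) = 0.5 (+); new bracket [-1.5, -1]
m = -1.25, h(m) = -2.78125 (−); new bracket [-1.5, -1.25]
m = -1.375, h(m) = -1.2852 (−); new bracket [-1.5, -1.375]
m = -1.4375, h(m) = -0.4302 (−); new bracket [-1.5, -1.4375]

-1.4375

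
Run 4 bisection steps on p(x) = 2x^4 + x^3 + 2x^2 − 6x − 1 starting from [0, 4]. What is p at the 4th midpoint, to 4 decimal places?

1.4609

midpoint 2: p = 35 > 0 → [0, 2]
midpoint 1: p = -2 < 0 → [1, 2]
midpoint 1.5: p = 8 > 0 → [1, 1.5]
midpoint 1.25: p = 1.4609 > 0 → [1, 1.25]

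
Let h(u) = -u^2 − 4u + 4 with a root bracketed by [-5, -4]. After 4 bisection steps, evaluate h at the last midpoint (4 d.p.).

h(-4.5) = 1.75 > 0, so the root lies in [-5, -4.5]
h(-4.75) = 0.4375 > 0, so the root lies in [-5, -4.75]
h(-4.875) = -0.265625 < 0, so the root lies in [-4.875, -4.75]
h(-4.8125) = 0.0898 > 0, so the root lies in [-4.875, -4.8125]

0.0898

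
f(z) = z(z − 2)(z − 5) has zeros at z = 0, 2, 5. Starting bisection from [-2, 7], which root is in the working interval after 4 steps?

m = 2.5, f(m) = -3.125 (−); new bracket [2.5, 7]
m = 4.75, f(m) = -3.265625 (−); new bracket [4.75, 7]
m = 5.875, f(m) = 19.919922 (+); new bracket [4.75, 5.875]
m = 5.3125, f(m) = 5.4993 (+); new bracket [4.75, 5.3125]

5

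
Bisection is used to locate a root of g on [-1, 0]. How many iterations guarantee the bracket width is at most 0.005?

Width after n steps is 1/2^n. Need 2^n ≥ 1/0.005 = 200.
2^7 = 128 < 200 ≤ 2^8 = 256, so n = 8.

8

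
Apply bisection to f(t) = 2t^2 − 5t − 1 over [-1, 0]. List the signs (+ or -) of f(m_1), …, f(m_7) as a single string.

++-+---

f(-0.5) = 2 > 0, so the root lies in [-0.5, 0]
f(-0.25) = 0.375 > 0, so the root lies in [-0.25, 0]
f(-0.125) = -0.34375 < 0, so the root lies in [-0.25, -0.125]
f(-0.1875) = 0.0078 > 0, so the root lies in [-0.1875, -0.125]
f(-0.15625) = -0.1699 < 0, so the root lies in [-0.1875, -0.15625]
f(-0.171875) = -0.0815 < 0, so the root lies in [-0.1875, -0.171875]
f(-0.1796875) = -0.037 < 0, so the root lies in [-0.1875, -0.1796875]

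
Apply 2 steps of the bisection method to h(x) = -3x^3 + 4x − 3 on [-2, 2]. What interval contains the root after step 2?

[-2, -1]

h(0) = -3 < 0, so the root lies in [-2, 0]
h(-1) = -4 < 0, so the root lies in [-2, -1]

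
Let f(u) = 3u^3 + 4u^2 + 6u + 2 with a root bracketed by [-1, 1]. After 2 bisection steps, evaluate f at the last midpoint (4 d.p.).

u = 0 gives f = 2, positive; keep [-1, 0]
u = -0.5 gives f = -0.375, negative; keep [-0.5, 0]

-0.3750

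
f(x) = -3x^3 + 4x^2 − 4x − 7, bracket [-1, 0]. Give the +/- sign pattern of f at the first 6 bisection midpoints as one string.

--++-+

m = -0.5, f(m) = -3.625 (−); new bracket [-1, -0.5]
m = -0.75, f(m) = -0.484375 (−); new bracket [-1, -0.75]
m = -0.875, f(m) = 1.572266 (+); new bracket [-0.875, -0.75]
m = -0.8125, f(m) = 0.4998 (+); new bracket [-0.8125, -0.75]
m = -0.78125, f(m) = -0.0031 (−); new bracket [-0.8125, -0.78125]
m = -0.796875, f(m) = 0.2456 (+); new bracket [-0.796875, -0.78125]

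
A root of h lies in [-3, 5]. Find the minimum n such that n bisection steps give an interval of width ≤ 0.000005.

Width after n steps is 8/2^n. Need 2^n ≥ 8/0.000005 = 1600000.
2^20 = 1048576 < 1600000 ≤ 2^21 = 2097152, so n = 21.

21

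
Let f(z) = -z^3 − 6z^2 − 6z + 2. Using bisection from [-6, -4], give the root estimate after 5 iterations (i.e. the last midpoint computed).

z = -5 gives f = 7, positive; keep [-5, -4]
z = -4.5 gives f = -1.375, negative; keep [-5, -4.5]
z = -4.75 gives f = 2.296875, positive; keep [-4.75, -4.5]
z = -4.625 gives f = 0.3379, positive; keep [-4.625, -4.5]
z = -4.5625 gives f = -0.5486, negative; keep [-4.625, -4.5625]

-4.5625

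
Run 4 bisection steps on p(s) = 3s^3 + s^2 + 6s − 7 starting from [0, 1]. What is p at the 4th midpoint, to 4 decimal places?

s = 0.5 gives p = -3.375, negative; keep [0.5, 1]
s = 0.75 gives p = -0.671875, negative; keep [0.75, 1]
s = 0.875 gives p = 1.025391, positive; keep [0.75, 0.875]
s = 0.8125 gives p = 0.1443, positive; keep [0.75, 0.8125]

0.1443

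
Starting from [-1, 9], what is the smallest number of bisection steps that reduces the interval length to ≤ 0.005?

Width after n steps is 10/2^n. Need 2^n ≥ 10/0.005 = 2000.
2^10 = 1024 < 2000 ≤ 2^11 = 2048, so n = 11.

11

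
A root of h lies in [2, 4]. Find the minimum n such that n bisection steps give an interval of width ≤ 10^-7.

25

Width after n steps is 2/2^n. Need 2^n ≥ 2/10^-7 = 20000000.
2^24 = 16777216 < 20000000 ≤ 2^25 = 33554432, so n = 25.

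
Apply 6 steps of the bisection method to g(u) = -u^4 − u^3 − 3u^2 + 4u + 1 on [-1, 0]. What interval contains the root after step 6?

[-0.21875, -0.203125]

midpoint -0.5: g = -1.6875 < 0 → [-0.5, 0]
midpoint -0.25: g = -0.175781 < 0 → [-0.25, 0]
midpoint -0.125: g = 0.454834 > 0 → [-0.25, -0.125]
midpoint -0.1875: g = 0.1499 > 0 → [-0.25, -0.1875]
midpoint -0.21875: g = -0.0104 < 0 → [-0.21875, -0.1875]
midpoint -0.203125: g = 0.0704 > 0 → [-0.21875, -0.203125]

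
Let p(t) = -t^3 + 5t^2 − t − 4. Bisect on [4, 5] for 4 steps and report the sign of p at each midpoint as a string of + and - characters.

+--+

midpoint 4.5: p = 1.625 > 0 → [4.5, 5]
midpoint 4.75: p = -3.109375 < 0 → [4.5, 4.75]
midpoint 4.625: p = -0.603516 < 0 → [4.5, 4.625]
midpoint 4.5625: p = 0.5447 > 0 → [4.5625, 4.625]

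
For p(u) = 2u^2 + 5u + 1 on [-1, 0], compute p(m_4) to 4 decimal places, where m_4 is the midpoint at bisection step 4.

m = -0.5, p(m) = -1 (−); new bracket [-0.5, 0]
m = -0.25, p(m) = -0.125 (−); new bracket [-0.25, 0]
m = -0.125, p(m) = 0.40625 (+); new bracket [-0.25, -0.125]
m = -0.1875, p(m) = 0.1328 (+); new bracket [-0.25, -0.1875]

0.1328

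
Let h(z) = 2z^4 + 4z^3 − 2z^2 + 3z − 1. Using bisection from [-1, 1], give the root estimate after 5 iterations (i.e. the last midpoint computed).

0.3125

midpoint 0: h = -1 < 0 → [0, 1]
midpoint 0.5: h = 0.625 > 0 → [0, 0.5]
midpoint 0.25: h = -0.304688 < 0 → [0.25, 0.5]
midpoint 0.375: h = 0.0942 > 0 → [0.25, 0.375]
midpoint 0.3125: h = -0.1167 < 0 → [0.3125, 0.375]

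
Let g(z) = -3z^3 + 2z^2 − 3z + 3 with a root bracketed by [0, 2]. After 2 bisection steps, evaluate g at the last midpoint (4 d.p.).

1.6250

z = 1 gives g = -1, negative; keep [0, 1]
z = 0.5 gives g = 1.625, positive; keep [0.5, 1]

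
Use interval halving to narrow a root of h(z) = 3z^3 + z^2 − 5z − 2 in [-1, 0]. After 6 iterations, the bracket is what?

z = -0.5 gives h = 0.375, positive; keep [-0.5, 0]
z = -0.25 gives h = -0.734375, negative; keep [-0.5, -0.25]
z = -0.375 gives h = -0.142578, negative; keep [-0.5, -0.375]
z = -0.4375 gives h = 0.1277, positive; keep [-0.4375, -0.375]
z = -0.40625 gives h = -0.0049, negative; keep [-0.4375, -0.40625]
z = -0.421875 gives h = 0.0621, positive; keep [-0.421875, -0.40625]

[-0.421875, -0.40625]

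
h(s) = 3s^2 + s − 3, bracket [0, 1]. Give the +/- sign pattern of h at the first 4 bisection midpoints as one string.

midpoint 0.5: h = -1.75 < 0 → [0.5, 1]
midpoint 0.75: h = -0.5625 < 0 → [0.75, 1]
midpoint 0.875: h = 0.171875 > 0 → [0.75, 0.875]
midpoint 0.8125: h = -0.207 < 0 → [0.8125, 0.875]

--+-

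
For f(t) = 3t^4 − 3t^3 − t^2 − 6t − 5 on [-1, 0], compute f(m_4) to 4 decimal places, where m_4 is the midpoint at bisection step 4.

m = -0.5, f(m) = -1.6875 (−); new bracket [-1, -0.5]
m = -0.75, f(m) = 1.152344 (+); new bracket [-0.75, -0.5]
m = -0.625, f(m) = -0.450439 (−); new bracket [-0.75, -0.625]
m = -0.6875, f(m) = 0.2974 (+); new bracket [-0.6875, -0.625]

0.2974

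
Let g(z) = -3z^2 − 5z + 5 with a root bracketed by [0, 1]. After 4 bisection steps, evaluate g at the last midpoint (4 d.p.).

0.1445

z = 0.5 gives g = 1.75, positive; keep [0.5, 1]
z = 0.75 gives g = -0.4375, negative; keep [0.5, 0.75]
z = 0.625 gives g = 0.703125, positive; keep [0.625, 0.75]
z = 0.6875 gives g = 0.1445, positive; keep [0.6875, 0.75]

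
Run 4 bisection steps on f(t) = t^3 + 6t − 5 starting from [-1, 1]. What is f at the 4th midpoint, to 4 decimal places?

midpoint 0: f = -5 < 0 → [0, 1]
midpoint 0.5: f = -1.875 < 0 → [0.5, 1]
midpoint 0.75: f = -0.078125 < 0 → [0.75, 1]
midpoint 0.875: f = 0.9199 > 0 → [0.75, 0.875]

0.9199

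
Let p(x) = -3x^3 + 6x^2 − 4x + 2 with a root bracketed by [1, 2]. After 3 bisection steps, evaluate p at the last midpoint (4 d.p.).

0.0449

midpoint 1.5: p = -0.625 < 0 → [1, 1.5]
midpoint 1.25: p = 0.515625 > 0 → [1.25, 1.5]
midpoint 1.375: p = 0.044922 > 0 → [1.375, 1.5]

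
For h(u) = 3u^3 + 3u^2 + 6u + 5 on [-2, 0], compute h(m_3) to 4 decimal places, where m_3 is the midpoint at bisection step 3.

0.9219

midpoint -1: h = -1 < 0 → [-1, 0]
midpoint -0.5: h = 2.375 > 0 → [-1, -0.5]
midpoint -0.75: h = 0.921875 > 0 → [-1, -0.75]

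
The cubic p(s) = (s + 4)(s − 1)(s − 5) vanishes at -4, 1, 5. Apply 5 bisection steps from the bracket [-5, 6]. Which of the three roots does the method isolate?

midpoint 0.5: p = 10.125 > 0 → [-5, 0.5]
midpoint -2.25: p = 41.234375 > 0 → [-5, -2.25]
midpoint -3.625: p = 14.958984 > 0 → [-5, -3.625]
midpoint -4.3125: p = -15.4602 < 0 → [-4.3125, -3.625]
midpoint -3.96875: p = 1.3926 > 0 → [-4.3125, -3.96875]

-4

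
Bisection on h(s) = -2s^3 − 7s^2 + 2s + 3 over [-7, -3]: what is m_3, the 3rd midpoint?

m = -5, h(m) = 68 (+); new bracket [-5, -3]
m = -4, h(m) = 11 (+); new bracket [-4, -3]
m = -3.5, h(m) = -4 (−); new bracket [-4, -3.5]

-3.5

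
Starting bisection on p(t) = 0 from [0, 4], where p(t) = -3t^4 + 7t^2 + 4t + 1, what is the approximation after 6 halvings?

midpoint 2: p = -11 < 0 → [0, 2]
midpoint 1: p = 9 > 0 → [1, 2]
midpoint 1.5: p = 7.5625 > 0 → [1.5, 2]
midpoint 1.75: p = 1.3008 > 0 → [1.75, 2]
midpoint 1.875: p = -3.9695 < 0 → [1.75, 1.875]
midpoint 1.8125: p = -1.1307 < 0 → [1.75, 1.8125]

1.8125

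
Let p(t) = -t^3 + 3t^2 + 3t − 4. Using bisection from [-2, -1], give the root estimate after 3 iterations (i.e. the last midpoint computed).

-1.375

midpoint -1.5: p = 1.625 > 0 → [-1.5, -1]
midpoint -1.25: p = -1.109375 < 0 → [-1.5, -1.25]
midpoint -1.375: p = 0.146484 > 0 → [-1.375, -1.25]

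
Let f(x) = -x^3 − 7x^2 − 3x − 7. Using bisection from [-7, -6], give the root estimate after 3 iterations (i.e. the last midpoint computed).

m = -6.5, f(m) = -8.625 (−); new bracket [-7, -6.5]
m = -6.75, f(m) = 1.859375 (+); new bracket [-6.75, -6.5]
m = -6.625, f(m) = -3.583984 (−); new bracket [-6.75, -6.625]

-6.625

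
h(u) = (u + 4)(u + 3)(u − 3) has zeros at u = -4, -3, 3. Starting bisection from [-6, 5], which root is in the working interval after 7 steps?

3

midpoint -0.5: h = -30.625 < 0 → [-0.5, 5]
midpoint 2.25: h = -24.609375 < 0 → [2.25, 5]
midpoint 3.625: h = 31.572266 > 0 → [2.25, 3.625]
midpoint 2.9375: h = -2.5745 < 0 → [2.9375, 3.625]
midpoint 3.28125: h = 12.8631 > 0 → [2.9375, 3.28125]
midpoint 3.109375: h = 4.7506 > 0 → [2.9375, 3.109375]
midpoint 3.0234375: h = 0.9915 > 0 → [2.9375, 3.0234375]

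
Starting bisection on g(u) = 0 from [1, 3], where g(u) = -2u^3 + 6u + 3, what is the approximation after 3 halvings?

1.75

g(2) = -1 < 0, so the root lies in [1, 2]
g(1.5) = 5.25 > 0, so the root lies in [1.5, 2]
g(1.75) = 2.78125 > 0, so the root lies in [1.75, 2]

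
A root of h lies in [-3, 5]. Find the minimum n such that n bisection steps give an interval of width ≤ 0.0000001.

Width after n steps is 8/2^n. Need 2^n ≥ 8/0.0000001 = 80000000.
2^26 = 67108864 < 80000000 ≤ 2^27 = 134217728, so n = 27.

27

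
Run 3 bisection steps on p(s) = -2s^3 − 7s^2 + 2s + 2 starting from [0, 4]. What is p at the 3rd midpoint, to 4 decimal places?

1.0000

m = 2, p(m) = -38 (−); new bracket [0, 2]
m = 1, p(m) = -5 (−); new bracket [0, 1]
m = 0.5, p(m) = 1 (+); new bracket [0.5, 1]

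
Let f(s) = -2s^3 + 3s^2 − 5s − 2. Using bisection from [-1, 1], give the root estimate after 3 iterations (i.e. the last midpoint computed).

s = 0 gives f = -2, negative; keep [-1, 0]
s = -0.5 gives f = 1.5, positive; keep [-0.5, 0]
s = -0.25 gives f = -0.53125, negative; keep [-0.5, -0.25]

-0.25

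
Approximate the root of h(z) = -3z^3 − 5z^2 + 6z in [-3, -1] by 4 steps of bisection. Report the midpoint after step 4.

m = -2, h(m) = -8 (−); new bracket [-3, -2]
m = -2.5, h(m) = 0.625 (+); new bracket [-2.5, -2]
m = -2.25, h(m) = -4.640625 (−); new bracket [-2.5, -2.25]
m = -2.375, h(m) = -2.2637 (−); new bracket [-2.5, -2.375]

-2.375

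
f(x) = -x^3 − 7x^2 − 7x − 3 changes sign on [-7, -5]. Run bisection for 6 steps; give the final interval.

midpoint -6: f = 3 > 0 → [-6, -5]
midpoint -5.5: f = -9.875 < 0 → [-6, -5.5]
midpoint -5.75: f = -4.078125 < 0 → [-6, -5.75]
midpoint -5.875: f = -0.7051 < 0 → [-6, -5.875]
midpoint -5.9375: f = 1.1052 > 0 → [-5.9375, -5.875]
midpoint -5.90625: f = 0.1896 > 0 → [-5.90625, -5.875]

[-5.90625, -5.875]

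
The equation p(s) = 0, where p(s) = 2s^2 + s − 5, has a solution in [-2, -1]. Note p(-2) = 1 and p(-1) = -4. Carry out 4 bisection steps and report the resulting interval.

s = -1.5 gives p = -2, negative; keep [-2, -1.5]
s = -1.75 gives p = -0.625, negative; keep [-2, -1.75]
s = -1.875 gives p = 0.15625, positive; keep [-1.875, -1.75]
s = -1.8125 gives p = -0.2422, negative; keep [-1.875, -1.8125]

[-1.875, -1.8125]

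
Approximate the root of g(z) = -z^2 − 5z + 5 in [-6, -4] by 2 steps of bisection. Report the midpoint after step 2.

-5.5

g(-5) = 5 > 0, so the root lies in [-6, -5]
g(-5.5) = 2.25 > 0, so the root lies in [-6, -5.5]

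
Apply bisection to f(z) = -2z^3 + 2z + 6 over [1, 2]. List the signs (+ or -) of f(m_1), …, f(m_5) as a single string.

m = 1.5, f(m) = 2.25 (+); new bracket [1.5, 2]
m = 1.75, f(m) = -1.21875 (−); new bracket [1.5, 1.75]
m = 1.625, f(m) = 0.667969 (+); new bracket [1.625, 1.75]
m = 1.6875, f(m) = -0.2358 (−); new bracket [1.625, 1.6875]
m = 1.65625, f(m) = 0.2258 (+); new bracket [1.65625, 1.6875]

+-+-+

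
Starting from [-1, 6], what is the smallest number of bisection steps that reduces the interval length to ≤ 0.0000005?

24

Width after n steps is 7/2^n. Need 2^n ≥ 7/0.0000005 = 14000000.
2^23 = 8388608 < 14000000 ≤ 2^24 = 16777216, so n = 24.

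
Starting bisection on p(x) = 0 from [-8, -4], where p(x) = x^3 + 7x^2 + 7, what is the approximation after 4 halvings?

m = -6, p(m) = 43 (+); new bracket [-8, -6]
m = -7, p(m) = 7 (+); new bracket [-8, -7]
m = -7.5, p(m) = -21.125 (−); new bracket [-7.5, -7]
m = -7.25, p(m) = -6.1406 (−); new bracket [-7.25, -7]

-7.25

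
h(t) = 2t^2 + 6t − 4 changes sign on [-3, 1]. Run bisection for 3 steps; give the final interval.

h(-1) = -8 < 0, so the root lies in [-1, 1]
h(0) = -4 < 0, so the root lies in [0, 1]
h(0.5) = -0.5 < 0, so the root lies in [0.5, 1]

[0.5, 1]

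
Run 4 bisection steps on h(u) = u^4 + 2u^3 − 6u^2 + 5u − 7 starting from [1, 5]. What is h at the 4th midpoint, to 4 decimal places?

midpoint 3: h = 89 > 0 → [1, 3]
midpoint 2: h = 11 > 0 → [1, 2]
midpoint 1.5: h = -1.1875 < 0 → [1.5, 2]
midpoint 1.75: h = 3.4727 > 0 → [1.5, 1.75]

3.4727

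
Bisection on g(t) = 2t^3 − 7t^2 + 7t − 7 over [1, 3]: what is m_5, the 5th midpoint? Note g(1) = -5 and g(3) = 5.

2.6875

g(2) = -5 < 0, so the root lies in [2, 3]
g(2.5) = -2 < 0, so the root lies in [2.5, 3]
g(2.75) = 0.90625 > 0, so the root lies in [2.5, 2.75]
g(2.625) = -0.6836 < 0, so the root lies in [2.625, 2.75]
g(2.6875) = 0.0757 > 0, so the root lies in [2.625, 2.6875]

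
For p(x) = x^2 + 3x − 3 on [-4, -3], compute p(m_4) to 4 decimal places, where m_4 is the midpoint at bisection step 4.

x = -3.5 gives p = -1.25, negative; keep [-4, -3.5]
x = -3.75 gives p = -0.1875, negative; keep [-4, -3.75]
x = -3.875 gives p = 0.390625, positive; keep [-3.875, -3.75]
x = -3.8125 gives p = 0.0977, positive; keep [-3.8125, -3.75]

0.0977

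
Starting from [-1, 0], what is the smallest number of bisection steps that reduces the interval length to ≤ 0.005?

Width after n steps is 1/2^n. Need 2^n ≥ 1/0.005 = 200.
2^7 = 128 < 200 ≤ 2^8 = 256, so n = 8.

8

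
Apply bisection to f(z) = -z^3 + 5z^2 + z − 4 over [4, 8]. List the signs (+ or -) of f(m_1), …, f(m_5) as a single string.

midpoint 6: f = -34 < 0 → [4, 6]
midpoint 5: f = 1 > 0 → [5, 6]
midpoint 5.5: f = -13.625 < 0 → [5, 5.5]
midpoint 5.25: f = -5.6406 < 0 → [5, 5.25]
midpoint 5.125: f = -2.1582 < 0 → [5, 5.125]

-+---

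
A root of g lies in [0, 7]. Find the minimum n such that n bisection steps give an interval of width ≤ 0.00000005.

Width after n steps is 7/2^n. Need 2^n ≥ 7/0.00000005 = 140000000.
2^27 = 134217728 < 140000000 ≤ 2^28 = 268435456, so n = 28.

28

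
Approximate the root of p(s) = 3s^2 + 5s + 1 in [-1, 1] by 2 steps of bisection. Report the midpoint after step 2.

m = 0, p(m) = 1 (+); new bracket [-1, 0]
m = -0.5, p(m) = -0.75 (−); new bracket [-0.5, 0]

-0.5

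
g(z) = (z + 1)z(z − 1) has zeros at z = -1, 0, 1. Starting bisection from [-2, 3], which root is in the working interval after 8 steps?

m = 0.5, g(m) = -0.375 (−); new bracket [0.5, 3]
m = 1.75, g(m) = 3.609375 (+); new bracket [0.5, 1.75]
m = 1.125, g(m) = 0.298828 (+); new bracket [0.5, 1.125]
m = 0.8125, g(m) = -0.2761 (−); new bracket [0.8125, 1.125]
m = 0.96875, g(m) = -0.0596 (−); new bracket [0.96875, 1.125]
m = 1.046875, g(m) = 0.1004 (+); new bracket [0.96875, 1.046875]
m = 1.0078125, g(m) = 0.0158 (+); new bracket [0.96875, 1.0078125]
m = 0.98828125, g(m) = -0.023 (−); new bracket [0.98828125, 1.0078125]

1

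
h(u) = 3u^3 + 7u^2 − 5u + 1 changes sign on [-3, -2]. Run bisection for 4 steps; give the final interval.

[-3, -2.9375]

midpoint -2.5: h = 10.375 > 0 → [-3, -2.5]
midpoint -2.75: h = 5.296875 > 0 → [-3, -2.75]
midpoint -2.875: h = 1.943359 > 0 → [-3, -2.875]
midpoint -2.9375: h = 0.0476 > 0 → [-3, -2.9375]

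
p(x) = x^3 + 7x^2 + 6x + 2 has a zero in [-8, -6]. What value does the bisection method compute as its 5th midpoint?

-6.0625

midpoint -7: p = -40 < 0 → [-7, -6]
midpoint -6.5: p = -15.875 < 0 → [-6.5, -6]
midpoint -6.25: p = -6.203125 < 0 → [-6.25, -6]
midpoint -6.125: p = -1.9238 < 0 → [-6.125, -6]
midpoint -6.0625: p = 0.0818 > 0 → [-6.125, -6.0625]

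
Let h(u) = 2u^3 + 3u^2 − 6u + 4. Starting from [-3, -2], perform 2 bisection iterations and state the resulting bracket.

h(-2.5) = 6.5 > 0, so the root lies in [-3, -2.5]
h(-2.75) = 1.59375 > 0, so the root lies in [-3, -2.75]

[-3, -2.75]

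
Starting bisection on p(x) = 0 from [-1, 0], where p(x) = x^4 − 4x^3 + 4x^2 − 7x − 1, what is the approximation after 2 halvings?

p(-0.5) = 4.0625 > 0, so the root lies in [-0.5, 0]
p(-0.25) = 1.066406 > 0, so the root lies in [-0.25, 0]

-0.25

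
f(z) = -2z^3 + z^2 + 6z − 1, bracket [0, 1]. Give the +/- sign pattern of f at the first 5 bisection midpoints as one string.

f(0.5) = 2 > 0, so the root lies in [0, 0.5]
f(0.25) = 0.53125 > 0, so the root lies in [0, 0.25]
f(0.125) = -0.238281 < 0, so the root lies in [0.125, 0.25]
f(0.1875) = 0.147 > 0, so the root lies in [0.125, 0.1875]
f(0.15625) = -0.0457 < 0, so the root lies in [0.15625, 0.1875]

++-+-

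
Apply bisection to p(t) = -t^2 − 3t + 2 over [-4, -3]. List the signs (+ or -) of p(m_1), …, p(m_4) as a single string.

t = -3.5 gives p = 0.25, positive; keep [-4, -3.5]
t = -3.75 gives p = -0.8125, negative; keep [-3.75, -3.5]
t = -3.625 gives p = -0.265625, negative; keep [-3.625, -3.5]
t = -3.5625 gives p = -0.0039, negative; keep [-3.5625, -3.5]

+---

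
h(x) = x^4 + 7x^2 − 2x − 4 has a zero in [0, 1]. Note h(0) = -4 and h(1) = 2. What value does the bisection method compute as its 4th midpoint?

midpoint 0.5: h = -3.1875 < 0 → [0.5, 1]
midpoint 0.75: h = -1.246094 < 0 → [0.75, 1]
midpoint 0.875: h = 0.195557 > 0 → [0.75, 0.875]
midpoint 0.8125: h = -0.5681 < 0 → [0.8125, 0.875]

0.8125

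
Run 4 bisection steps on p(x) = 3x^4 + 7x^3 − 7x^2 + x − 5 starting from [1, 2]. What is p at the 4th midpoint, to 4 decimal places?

m = 1.5, p(m) = 19.5625 (+); new bracket [1, 1.5]
m = 1.25, p(m) = 6.308594 (+); new bracket [1, 1.25]
m = 1.125, p(m) = 2.037842 (+); new bracket [1, 1.125]
m = 1.0625, p(m) = 0.3797 (+); new bracket [1, 1.0625]

0.3797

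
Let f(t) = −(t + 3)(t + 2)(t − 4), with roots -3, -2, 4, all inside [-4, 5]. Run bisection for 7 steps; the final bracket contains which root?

midpoint 0.5: f = 30.625 > 0 → [0.5, 5]
midpoint 2.75: f = 34.140625 > 0 → [2.75, 5]
midpoint 3.875: f = 5.048828 > 0 → [3.875, 5]
midpoint 4.4375: f = -20.947 < 0 → [3.875, 4.4375]
midpoint 4.15625: f = -6.8837 < 0 → [3.875, 4.15625]
midpoint 4.015625: f = -0.6594 < 0 → [3.875, 4.015625]
midpoint 3.9453125: f = 2.2582 > 0 → [3.9453125, 4.015625]

4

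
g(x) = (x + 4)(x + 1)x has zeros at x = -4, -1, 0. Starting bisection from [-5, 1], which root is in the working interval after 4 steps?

g(-2) = 4 > 0, so the root lies in [-5, -2]
g(-3.5) = 4.375 > 0, so the root lies in [-5, -3.5]
g(-4.25) = -3.453125 < 0, so the root lies in [-4.25, -3.5]
g(-3.875) = 1.3926 > 0, so the root lies in [-4.25, -3.875]

-4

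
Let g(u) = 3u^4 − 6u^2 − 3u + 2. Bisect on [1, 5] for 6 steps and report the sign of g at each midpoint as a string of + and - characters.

u = 3 gives g = 182, positive; keep [1, 3]
u = 2 gives g = 20, positive; keep [1, 2]
u = 1.5 gives g = -0.8125, negative; keep [1.5, 2]
u = 1.75 gives g = 6.5117, positive; keep [1.5, 1.75]
u = 1.625 gives g = 2.2, positive; keep [1.5, 1.625]
u = 1.5625 gives g = 0.5455, positive; keep [1.5, 1.5625]

++-+++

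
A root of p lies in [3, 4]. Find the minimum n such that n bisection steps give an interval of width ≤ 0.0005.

11

Width after n steps is 1/2^n. Need 2^n ≥ 1/0.0005 = 2000.
2^10 = 1024 < 2000 ≤ 2^11 = 2048, so n = 11.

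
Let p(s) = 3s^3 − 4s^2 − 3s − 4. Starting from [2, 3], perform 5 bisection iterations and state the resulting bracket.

[2.09375, 2.125]

p(2.5) = 10.375 > 0, so the root lies in [2, 2.5]
p(2.25) = 3.171875 > 0, so the root lies in [2, 2.25]
p(2.125) = 0.349609 > 0, so the root lies in [2, 2.125]
p(2.0625) = -0.8821 < 0, so the root lies in [2.0625, 2.125]
p(2.09375) = -0.2807 < 0, so the root lies in [2.09375, 2.125]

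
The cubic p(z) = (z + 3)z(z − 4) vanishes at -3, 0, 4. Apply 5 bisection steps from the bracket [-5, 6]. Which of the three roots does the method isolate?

4

midpoint 0.5: p = -6.125 < 0 → [0.5, 6]
midpoint 3.25: p = -15.234375 < 0 → [3.25, 6]
midpoint 4.625: p = 22.041016 > 0 → [3.25, 4.625]
midpoint 3.9375: p = -1.7073 < 0 → [3.9375, 4.625]
midpoint 4.28125: p = 8.7674 > 0 → [3.9375, 4.28125]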